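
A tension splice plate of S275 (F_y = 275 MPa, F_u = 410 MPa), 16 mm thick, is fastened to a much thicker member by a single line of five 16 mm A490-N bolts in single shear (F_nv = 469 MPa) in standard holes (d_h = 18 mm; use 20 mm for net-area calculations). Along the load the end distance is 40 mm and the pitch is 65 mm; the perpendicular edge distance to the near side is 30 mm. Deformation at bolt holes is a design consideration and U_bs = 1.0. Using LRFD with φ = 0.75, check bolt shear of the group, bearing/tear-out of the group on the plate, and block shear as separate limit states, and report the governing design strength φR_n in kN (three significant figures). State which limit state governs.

Bolt shear: A_b = π·16²/4 = 201.1 mm²; R_n = 469 × 201.1 × 5 × 1 / 1000 = 471.5 kN → 0.75 × 471.5 = 354 kN.
Bearing: edge l_c = 31, r_n = 244 kN; interior l_c = 47, r_n = 251.9 kN; R_n = 244 + 4·251.9 = 1252 kN → 939 kN.
Block shear: A_gv = 4800, A_nv = 3360, A_nt = 320 mm²; R_n = min(0.6F_uA_nv, 0.6F_yA_gv) + U_bs·F_u·A_nt = 923.2 kN → 692 kN.
Bolt shear governs: 354 kN.

354 kN (bolt shear governs)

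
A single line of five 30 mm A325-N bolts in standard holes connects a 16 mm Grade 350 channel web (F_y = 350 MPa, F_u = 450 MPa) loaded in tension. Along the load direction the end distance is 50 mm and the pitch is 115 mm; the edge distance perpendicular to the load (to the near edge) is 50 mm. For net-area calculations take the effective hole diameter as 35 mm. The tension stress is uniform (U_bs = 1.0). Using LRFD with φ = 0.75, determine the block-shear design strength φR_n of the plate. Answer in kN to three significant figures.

1320 kN

Shear plane L_v = 50 + 4·115 = 510 mm; A_gv = 510 × 16 = 8160 mm².
A_nv = (510 − 4.5·35) × 16 = 5640 mm².
A_nt = (50 − 0.5·35) × 16 = 520 mm².
0.6 F_u A_nv = 1523 kN; 0.6 F_y A_gv = 1714 kN → shear rupture governs the shear term.
R_n = 1523 + 1.0 × 450 × 520 / 1000 = 1757 kN.
Design strength φR_n = 0.75 × 1757 = 1320 kN.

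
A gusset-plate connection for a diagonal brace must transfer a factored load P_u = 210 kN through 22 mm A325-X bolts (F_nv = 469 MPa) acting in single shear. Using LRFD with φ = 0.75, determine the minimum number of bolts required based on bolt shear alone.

2 bolts

A_b = π·22²/4 = 380.1 mm².
Per-bolt design strength φR_n = 0.75 × 469 × 380.1 × 1 / 1000 = 133.7 kN.
n ≥ 210 / 133.7 = 1.571 → use 2 bolts.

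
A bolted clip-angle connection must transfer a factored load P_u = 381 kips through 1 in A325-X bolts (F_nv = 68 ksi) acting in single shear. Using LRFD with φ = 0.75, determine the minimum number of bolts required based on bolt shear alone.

10 bolts

A_b = π·1²/4 = 0.7854 in².
Per-bolt design strength φR_n = 0.75 × 68 × 0.7854 × 1 = 40.06 kips.
n ≥ 381 / 40.06 = 9.512 → use 10 bolts.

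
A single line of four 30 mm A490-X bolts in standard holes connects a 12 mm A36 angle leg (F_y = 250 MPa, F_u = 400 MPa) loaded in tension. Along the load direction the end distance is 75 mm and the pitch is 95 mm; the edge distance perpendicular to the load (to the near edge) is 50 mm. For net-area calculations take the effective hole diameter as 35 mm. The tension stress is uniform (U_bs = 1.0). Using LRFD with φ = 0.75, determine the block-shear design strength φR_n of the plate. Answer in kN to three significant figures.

Shear plane L_v = 75 + 3·95 = 360 mm; A_gv = 360 × 12 = 4320 mm².
A_nv = (360 − 3.5·35) × 12 = 2850 mm².
A_nt = (50 − 0.5·35) × 12 = 390 mm².
0.6 F_u A_nv = 684 kN; 0.6 F_y A_gv = 648 kN → shear yielding governs the shear term.
R_n = 648 + 1.0 × 400 × 390 / 1000 = 804 kN.
Design strength φR_n = 0.75 × 804 = 603 kN.

603 kN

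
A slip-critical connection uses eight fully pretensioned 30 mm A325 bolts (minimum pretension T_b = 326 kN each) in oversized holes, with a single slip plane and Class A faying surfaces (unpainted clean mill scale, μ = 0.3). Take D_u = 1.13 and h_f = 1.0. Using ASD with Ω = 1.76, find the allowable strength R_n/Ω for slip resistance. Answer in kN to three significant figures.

R_n = μ · D_u · h_f · T_b · n_s · n_b = 0.3 × 1.13 × 1.0 × 326 × 1 × 8 = 884.1 kN.
Allowable strength R_n/Ω = 884.1 / 1.76 = 502 kN.

502 kN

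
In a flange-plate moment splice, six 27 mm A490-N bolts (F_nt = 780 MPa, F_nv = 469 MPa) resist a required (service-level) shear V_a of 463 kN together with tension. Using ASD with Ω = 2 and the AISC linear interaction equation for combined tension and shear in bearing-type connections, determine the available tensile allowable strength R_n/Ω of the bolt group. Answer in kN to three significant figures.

972 kN

A_b = π·27²/4 = 572.6 mm²; f_rv = 463 × 1000 / (6 × 572.6) = 134.8 MPa.
F'_nt = 1.3 F_nt − (Ω F_nt / F_nv) f_rv = 1.3·780 − (2·780/469)·134.8 = 565.7 MPa, capped at F_nt → F'_nt = 565.7 MPa.
R_n = F'_nt · A_b · n = 565.7 × 572.6 × 6 / 1000 = 1943 kN.
Allowable strength R_n/Ω = 1943 / 2 = 972 kN.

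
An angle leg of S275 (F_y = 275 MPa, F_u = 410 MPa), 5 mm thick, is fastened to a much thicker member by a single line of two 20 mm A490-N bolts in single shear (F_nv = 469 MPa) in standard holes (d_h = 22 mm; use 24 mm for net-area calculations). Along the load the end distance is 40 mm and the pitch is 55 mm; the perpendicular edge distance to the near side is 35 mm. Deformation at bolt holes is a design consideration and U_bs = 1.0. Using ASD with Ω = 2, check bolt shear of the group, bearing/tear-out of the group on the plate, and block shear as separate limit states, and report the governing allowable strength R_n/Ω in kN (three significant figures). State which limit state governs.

Bolt shear: A_b = π·20²/4 = 314.2 mm²; R_n = 469 × 314.2 × 2 × 1 / 1000 = 294.7 kN → 294.7 / 2 = 147 kN.
Bearing: edge l_c = 29, r_n = 71.34 kN; interior l_c = 33, r_n = 81.18 kN; R_n = 71.34 + 1·81.18 = 152.5 kN → 76.3 kN.
Block shear: A_gv = 475, A_nv = 295, A_nt = 115 mm²; R_n = min(0.6F_uA_nv, 0.6F_yA_gv) + U_bs·F_u·A_nt = 119.7 kN → 59.9 kN.
Block shear governs: 59.9 kN.

59.9 kN (block shear governs)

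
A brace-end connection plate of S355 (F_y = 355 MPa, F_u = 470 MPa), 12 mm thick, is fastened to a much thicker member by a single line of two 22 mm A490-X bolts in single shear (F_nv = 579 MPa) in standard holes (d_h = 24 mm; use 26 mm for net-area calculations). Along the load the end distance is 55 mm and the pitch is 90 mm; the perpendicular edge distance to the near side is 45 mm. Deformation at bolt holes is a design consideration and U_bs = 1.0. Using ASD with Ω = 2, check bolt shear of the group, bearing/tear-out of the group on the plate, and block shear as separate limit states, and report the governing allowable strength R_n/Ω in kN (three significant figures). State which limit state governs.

Bolt shear: A_b = π·22²/4 = 380.1 mm²; R_n = 579 × 380.1 × 2 × 1 / 1000 = 440.2 kN → 440.2 / 2 = 220 kN.
Bearing: edge l_c = 43, r_n = 291 kN; interior l_c = 66, r_n = 297.8 kN; R_n = 291 + 1·297.8 = 588.8 kN → 294 kN.
Block shear: A_gv = 1740, A_nv = 1272, A_nt = 384 mm²; R_n = min(0.6F_uA_nv, 0.6F_yA_gv) + U_bs·F_u·A_nt = 539.2 kN → 270 kN.
Bolt shear governs: 220 kN.

220 kN (bolt shear governs)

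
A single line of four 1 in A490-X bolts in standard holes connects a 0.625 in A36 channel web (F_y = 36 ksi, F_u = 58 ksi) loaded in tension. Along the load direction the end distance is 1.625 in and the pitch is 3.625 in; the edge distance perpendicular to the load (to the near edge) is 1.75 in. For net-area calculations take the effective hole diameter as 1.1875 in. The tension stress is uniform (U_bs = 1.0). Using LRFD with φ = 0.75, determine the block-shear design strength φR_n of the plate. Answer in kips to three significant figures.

Shear plane L_v = 1.625 + 3·3.625 = 12.5 in; A_gv = 12.5 × 0.625 = 7.812 in².
A_nv = (12.5 − 3.5·1.1875) × 0.625 = 5.215 in².
A_nt = (1.75 − 0.5·1.1875) × 0.625 = 0.7227 in².
0.6 F_u A_nv = 181.5 kips; 0.6 F_y A_gv = 168.7 kips → shear yielding governs the shear term.
R_n = 168.7 + 1.0 × 58 × 0.7227 = 210.7 kips.
Design strength φR_n = 0.75 × 210.7 = 158 kips.

158 kips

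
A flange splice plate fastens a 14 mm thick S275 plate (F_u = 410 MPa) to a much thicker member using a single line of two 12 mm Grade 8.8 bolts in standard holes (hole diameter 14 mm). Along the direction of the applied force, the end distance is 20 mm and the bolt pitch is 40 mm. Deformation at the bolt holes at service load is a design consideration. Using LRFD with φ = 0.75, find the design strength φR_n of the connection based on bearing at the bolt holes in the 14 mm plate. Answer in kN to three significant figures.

191 kN

Per bolt r_n = 1.2 l_c t F_u ≤ 2.4 d t F_u; upper limit = 2.4 × 12 × 14 × 410 / 1000 = 165.3 kN.
Edge bolt: l_c = 20 − 14/2 = 13 mm → 1.2 × 13 × 14 × 410 / 1000 = 89.54 → r_n = 89.54 kN.
Interior bolts: l_c = 40 − 14 = 26 mm → 1.2 × 26 × 14 × 410 / 1000 = 179.1 → r_n = 165.3 kN.
R_n = 1 × 89.54 + 1 × 165.3 = 254.9 kN.
Design strength φR_n = 0.75 × 254.9 = 191 kN.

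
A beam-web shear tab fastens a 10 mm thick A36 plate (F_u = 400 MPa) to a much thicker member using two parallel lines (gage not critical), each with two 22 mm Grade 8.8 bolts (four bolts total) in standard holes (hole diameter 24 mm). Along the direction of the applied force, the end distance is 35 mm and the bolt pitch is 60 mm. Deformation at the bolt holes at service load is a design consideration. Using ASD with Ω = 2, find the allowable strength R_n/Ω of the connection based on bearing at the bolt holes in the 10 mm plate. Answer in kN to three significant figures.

Per bolt r_n = 1.2 l_c t F_u ≤ 2.4 d t F_u; upper limit = 2.4 × 22 × 10 × 400 / 1000 = 211.2 kN.
Edge bolt: l_c = 35 − 24/2 = 23 mm → 1.2 × 23 × 10 × 400 / 1000 = 110.4 → r_n = 110.4 kN.
Interior bolts: l_c = 60 − 24 = 36 mm → 1.2 × 36 × 10 × 400 / 1000 = 172.8 → r_n = 172.8 kN.
R_n = 2 × 110.4 + 2 × 172.8 = 566.4 kN.
Allowable strength R_n/Ω = 566.4 / 2 = 283 kN.

283 kN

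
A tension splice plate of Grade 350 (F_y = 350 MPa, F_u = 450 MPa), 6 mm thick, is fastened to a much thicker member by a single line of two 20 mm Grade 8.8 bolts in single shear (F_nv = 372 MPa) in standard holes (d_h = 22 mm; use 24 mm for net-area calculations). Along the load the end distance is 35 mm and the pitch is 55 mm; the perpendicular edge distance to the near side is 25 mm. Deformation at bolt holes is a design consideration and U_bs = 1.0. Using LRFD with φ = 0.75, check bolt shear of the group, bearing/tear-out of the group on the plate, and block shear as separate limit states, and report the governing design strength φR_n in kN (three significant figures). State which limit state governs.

Bolt shear: A_b = π·20²/4 = 314.2 mm²; R_n = 372 × 314.2 × 2 × 1 / 1000 = 233.7 kN → 0.75 × 233.7 = 175 kN.
Bearing: edge l_c = 24, r_n = 77.76 kN; interior l_c = 33, r_n = 106.9 kN; R_n = 77.76 + 1·106.9 = 184.7 kN → 139 kN.
Block shear: A_gv = 540, A_nv = 324, A_nt = 78 mm²; R_n = min(0.6F_uA_nv, 0.6F_yA_gv) + U_bs·F_u·A_nt = 122.6 kN → 91.9 kN.
Block shear governs: 91.9 kN.

91.9 kN (block shear governs)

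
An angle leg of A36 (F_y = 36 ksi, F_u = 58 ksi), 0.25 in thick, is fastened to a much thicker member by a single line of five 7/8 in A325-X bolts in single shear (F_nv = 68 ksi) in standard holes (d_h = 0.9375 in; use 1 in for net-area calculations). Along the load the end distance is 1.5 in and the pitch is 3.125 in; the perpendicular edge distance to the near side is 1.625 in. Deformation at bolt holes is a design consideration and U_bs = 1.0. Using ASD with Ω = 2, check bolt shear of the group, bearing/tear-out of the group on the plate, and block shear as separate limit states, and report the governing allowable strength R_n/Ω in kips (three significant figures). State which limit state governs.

Bolt shear: A_b = π·0.875²/4 = 0.6013 in²; R_n = 68 × 0.6013 × 5 × 1 = 204.4 kips → 204.4 / 2 = 102 kips.
Bearing: edge l_c = 1.031, r_n = 17.94 kips; interior l_c = 2.188, r_n = 30.45 kips; R_n = 17.94 + 4·30.45 = 139.7 kips → 69.9 kips.
Block shear: A_gv = 3.5, A_nv = 2.375, A_nt = 0.2812 in²; R_n = min(0.6F_uA_nv, 0.6F_yA_gv) + U_bs·F_u·A_nt = 91.91 kips → 46 kips.
Block shear governs: 46 kips.

46 kips (block shear governs)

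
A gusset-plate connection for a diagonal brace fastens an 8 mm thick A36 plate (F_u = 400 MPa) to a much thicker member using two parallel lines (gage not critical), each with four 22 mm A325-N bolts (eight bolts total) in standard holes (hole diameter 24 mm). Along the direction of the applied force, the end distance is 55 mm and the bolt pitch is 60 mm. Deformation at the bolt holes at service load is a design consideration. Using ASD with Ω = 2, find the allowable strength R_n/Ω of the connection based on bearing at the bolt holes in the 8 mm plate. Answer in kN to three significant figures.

Per bolt r_n = 1.2 l_c t F_u ≤ 2.4 d t F_u; upper limit = 2.4 × 22 × 8 × 400 / 1000 = 169 kN.
Edge bolt: l_c = 55 − 24/2 = 43 mm → 1.2 × 43 × 8 × 400 / 1000 = 165.1 → r_n = 165.1 kN.
Interior bolts: l_c = 60 − 24 = 36 mm → 1.2 × 36 × 8 × 400 / 1000 = 138.2 → r_n = 138.2 kN.
R_n = 2 × 165.1 + 6 × 138.2 = 1160 kN.
Allowable strength R_n/Ω = 1160 / 2 = 580 kN.

580 kN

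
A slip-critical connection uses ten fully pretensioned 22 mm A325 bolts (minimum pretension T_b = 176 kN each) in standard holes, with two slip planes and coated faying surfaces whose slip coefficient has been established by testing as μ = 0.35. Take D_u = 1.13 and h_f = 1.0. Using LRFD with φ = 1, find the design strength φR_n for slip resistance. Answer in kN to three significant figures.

1390 kN

R_n = μ · D_u · h_f · T_b · n_s · n_b = 0.35 × 1.13 × 1.0 × 176 × 2 × 10 = 1392 kN.
Design strength φR_n = 1 × 1392 = 1390 kN.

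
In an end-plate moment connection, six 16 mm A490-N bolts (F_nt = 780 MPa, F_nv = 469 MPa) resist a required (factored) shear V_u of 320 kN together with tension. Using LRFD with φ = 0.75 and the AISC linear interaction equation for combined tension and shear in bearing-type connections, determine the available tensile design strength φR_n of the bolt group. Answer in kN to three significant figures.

385 kN

A_b = π·16²/4 = 201.1 mm²; f_rv = 320 × 1000 / (6 × 201.1) = 265.3 MPa.
F'_nt = 1.3 F_nt − (F_nt / φF_nv) f_rv = 1.3·780 − (780/(0.75·469))·265.3 = 425.8 MPa, capped at F_nt → F'_nt = 425.8 MPa.
R_n = F'_nt · A_b · n = 425.8 × 201.1 × 6 / 1000 = 513.7 kN.
Design strength φR_n = 0.75 × 513.7 = 385 kN.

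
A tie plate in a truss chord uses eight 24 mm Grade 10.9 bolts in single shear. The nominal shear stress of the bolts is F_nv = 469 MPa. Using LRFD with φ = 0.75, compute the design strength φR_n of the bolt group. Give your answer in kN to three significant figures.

A_b = π × 24² / 4 = 452.4 mm².
R_n = F_nv · A_b · n · n_s = 469 × 452.4 × 8 × 1 / 1000 = 1697 kN.
Design strength φR_n = 0.75 × 1697 = 1270 kN.

1270 kN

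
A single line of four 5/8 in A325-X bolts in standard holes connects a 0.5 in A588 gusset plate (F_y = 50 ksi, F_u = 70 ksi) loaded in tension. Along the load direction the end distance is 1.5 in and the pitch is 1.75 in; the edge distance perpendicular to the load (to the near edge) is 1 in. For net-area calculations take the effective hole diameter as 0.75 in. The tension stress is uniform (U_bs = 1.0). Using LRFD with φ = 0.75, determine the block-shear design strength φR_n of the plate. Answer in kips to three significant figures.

Shear plane L_v = 1.5 + 3·1.75 = 6.75 in; A_gv = 6.75 × 0.5 = 3.375 in².
A_nv = (6.75 − 3.5·0.75) × 0.5 = 2.062 in².
A_nt = (1 − 0.5·0.75) × 0.5 = 0.3125 in².
0.6 F_u A_nv = 86.62 kips; 0.6 F_y A_gv = 101.2 kips → shear rupture governs the shear term.
R_n = 86.62 + 1.0 × 70 × 0.3125 = 108.5 kips.
Design strength φR_n = 0.75 × 108.5 = 81.4 kips.

81.4 kips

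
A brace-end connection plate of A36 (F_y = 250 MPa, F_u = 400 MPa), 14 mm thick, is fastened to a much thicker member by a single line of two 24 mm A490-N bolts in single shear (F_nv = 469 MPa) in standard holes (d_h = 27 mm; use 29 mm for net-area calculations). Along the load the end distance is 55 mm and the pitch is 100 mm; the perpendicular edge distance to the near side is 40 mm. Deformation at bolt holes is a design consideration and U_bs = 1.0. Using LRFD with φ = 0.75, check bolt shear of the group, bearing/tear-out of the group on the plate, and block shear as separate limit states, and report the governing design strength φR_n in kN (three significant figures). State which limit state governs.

318 kN (bolt shear governs)

Bolt shear: A_b = π·24²/4 = 452.4 mm²; R_n = 469 × 452.4 × 2 × 1 / 1000 = 424.3 kN → 0.75 × 424.3 = 318 kN.
Bearing: edge l_c = 41.5, r_n = 278.9 kN; interior l_c = 73, r_n = 322.6 kN; R_n = 278.9 + 1·322.6 = 601.4 kN → 451 kN.
Block shear: A_gv = 2170, A_nv = 1561, A_nt = 357 mm²; R_n = min(0.6F_uA_nv, 0.6F_yA_gv) + U_bs·F_u·A_nt = 468.3 kN → 351 kN.
Bolt shear governs: 318 kN.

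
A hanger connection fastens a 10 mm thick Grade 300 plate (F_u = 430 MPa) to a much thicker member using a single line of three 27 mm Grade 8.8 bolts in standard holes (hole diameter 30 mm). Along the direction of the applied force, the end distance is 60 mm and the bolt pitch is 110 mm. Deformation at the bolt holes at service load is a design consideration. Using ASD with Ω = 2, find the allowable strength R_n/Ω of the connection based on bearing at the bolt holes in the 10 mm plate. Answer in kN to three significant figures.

Per bolt r_n = 1.2 l_c t F_u ≤ 2.4 d t F_u; upper limit = 2.4 × 27 × 10 × 430 / 1000 = 278.6 kN.
Edge bolt: l_c = 60 − 30/2 = 45 mm → 1.2 × 45 × 10 × 430 / 1000 = 232.2 → r_n = 232.2 kN.
Interior bolts: l_c = 110 − 30 = 80 mm → 1.2 × 80 × 10 × 430 / 1000 = 412.8 → r_n = 278.6 kN.
R_n = 1 × 232.2 + 2 × 278.6 = 789.5 kN.
Allowable strength R_n/Ω = 789.5 / 2 = 395 kN.

395 kN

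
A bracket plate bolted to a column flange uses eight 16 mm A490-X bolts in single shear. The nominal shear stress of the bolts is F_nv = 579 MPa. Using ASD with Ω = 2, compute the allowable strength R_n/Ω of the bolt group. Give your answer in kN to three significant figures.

466 kN

A_b = π × 16² / 4 = 201.1 mm².
R_n = F_nv · A_b · n · n_s = 579 × 201.1 × 8 × 1 / 1000 = 931.3 kN.
Allowable strength R_n/Ω = 931.3 / 2 = 466 kN.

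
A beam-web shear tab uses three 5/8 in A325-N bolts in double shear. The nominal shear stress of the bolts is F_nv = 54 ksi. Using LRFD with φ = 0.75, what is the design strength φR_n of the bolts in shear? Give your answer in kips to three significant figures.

74.6 kips

A_b = π × 0.625² / 4 = 0.3068 in².
R_n = F_nv · A_b · n · n_s = 54 × 0.3068 × 3 × 2 = 99.4 kips.
Design strength φR_n = 0.75 × 99.4 = 74.6 kips.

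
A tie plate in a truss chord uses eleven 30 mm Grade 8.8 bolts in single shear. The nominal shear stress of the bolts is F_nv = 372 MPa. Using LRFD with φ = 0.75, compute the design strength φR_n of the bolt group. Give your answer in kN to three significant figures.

2170 kN

A_b = π × 30² / 4 = 706.9 mm².
R_n = F_nv · A_b · n · n_s = 372 × 706.9 × 11 × 1 / 1000 = 2892 kN.
Design strength φR_n = 0.75 × 2892 = 2170 kN.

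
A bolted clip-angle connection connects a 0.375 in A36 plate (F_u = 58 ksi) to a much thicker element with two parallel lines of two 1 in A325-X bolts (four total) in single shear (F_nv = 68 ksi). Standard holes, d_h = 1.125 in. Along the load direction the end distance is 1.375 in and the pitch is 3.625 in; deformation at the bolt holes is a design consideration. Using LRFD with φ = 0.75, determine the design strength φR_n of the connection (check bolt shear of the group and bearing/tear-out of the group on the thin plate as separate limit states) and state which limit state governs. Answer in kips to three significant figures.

110 kips (bearing governs)

Bolt shear: A_b = π·1²/4 = 0.7854 in²; R_n = 68 × 0.7854 × 4 × 1 = 213.6 kips → 0.75 × 213.6 = 160 kips.
Bearing (1.2 l_c t F_u ≤ 2.4 d t F_u): upper limit = 2.4·1·0.375·58 = 52.2 kips.
  Edge l_c = 1.375 − 1.125/2 = 0.8125 → r_n = 21.21 kips; interior l_c = 3.625 − 1.125 = 2.5 → r_n = 52.2 kips.
  R_n,bearing = 2·21.21 + 2·52.2 = 146.8 kips → 0.75 × 146.8 = 110 kips.
Bearing governs: 110 kips.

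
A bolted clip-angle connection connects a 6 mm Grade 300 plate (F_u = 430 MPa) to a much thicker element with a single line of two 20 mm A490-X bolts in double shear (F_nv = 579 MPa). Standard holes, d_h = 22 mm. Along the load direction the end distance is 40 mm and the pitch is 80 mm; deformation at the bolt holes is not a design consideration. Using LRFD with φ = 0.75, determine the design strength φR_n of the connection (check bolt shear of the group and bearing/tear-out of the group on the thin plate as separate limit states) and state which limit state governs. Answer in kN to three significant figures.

Bolt shear: A_b = π·20²/4 = 314.2 mm²; R_n = 579 × 314.2 × 2 × 2 / 1000 = 727.6 kN → 0.75 × 727.6 = 546 kN.
Bearing (1.5 l_c t F_u ≤ 3.0 d t F_u): upper limit = 3.0·20·6·430 / 1000 = 154.8 kN.
  Edge l_c = 40 − 22/2 = 29 → r_n = 112.2 kN; interior l_c = 80 − 22 = 58 → r_n = 154.8 kN.
  R_n,bearing = 1·112.2 + 1·154.8 = 267 kN → 0.75 × 267 = 200 kN.
Bearing governs: 200 kN.

200 kN (bearing governs)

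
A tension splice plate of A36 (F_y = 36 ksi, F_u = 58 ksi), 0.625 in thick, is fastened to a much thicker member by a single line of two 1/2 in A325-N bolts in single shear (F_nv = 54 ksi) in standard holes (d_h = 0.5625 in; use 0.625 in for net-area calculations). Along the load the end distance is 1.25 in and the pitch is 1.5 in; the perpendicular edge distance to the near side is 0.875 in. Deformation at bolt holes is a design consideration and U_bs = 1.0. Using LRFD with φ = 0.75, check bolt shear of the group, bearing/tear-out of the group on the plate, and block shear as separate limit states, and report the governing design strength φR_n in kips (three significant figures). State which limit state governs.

Bolt shear: A_b = π·0.5²/4 = 0.1963 in²; R_n = 54 × 0.1963 × 2 × 1 = 21.21 kips → 0.75 × 21.21 = 15.9 kips.
Bearing: edge l_c = 0.9688, r_n = 42.14 kips; interior l_c = 0.9375, r_n = 40.78 kips; R_n = 42.14 + 1·40.78 = 82.92 kips → 62.2 kips.
Block shear: A_gv = 1.719, A_nv = 1.133, A_nt = 0.3516 in²; R_n = min(0.6F_uA_nv, 0.6F_yA_gv) + U_bs·F_u·A_nt = 57.52 kips → 43.1 kips.
Bolt shear governs: 15.9 kips.

15.9 kips (bolt shear governs)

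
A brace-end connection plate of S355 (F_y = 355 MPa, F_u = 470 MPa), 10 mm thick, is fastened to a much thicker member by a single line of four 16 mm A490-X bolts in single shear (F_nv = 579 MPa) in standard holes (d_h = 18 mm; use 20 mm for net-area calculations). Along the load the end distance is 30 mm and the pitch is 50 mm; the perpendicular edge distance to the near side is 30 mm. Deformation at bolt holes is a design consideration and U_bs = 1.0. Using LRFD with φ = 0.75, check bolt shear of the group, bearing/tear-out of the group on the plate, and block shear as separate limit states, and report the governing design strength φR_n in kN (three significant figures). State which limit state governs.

Bolt shear: A_b = π·16²/4 = 201.1 mm²; R_n = 579 × 201.1 × 4 × 1 / 1000 = 465.7 kN → 0.75 × 465.7 = 349 kN.
Bearing: edge l_c = 21, r_n = 118.4 kN; interior l_c = 32, r_n = 180.5 kN; R_n = 118.4 + 3·180.5 = 659.9 kN → 495 kN.
Block shear: A_gv = 1800, A_nv = 1100, A_nt = 200 mm²; R_n = min(0.6F_uA_nv, 0.6F_yA_gv) + U_bs·F_u·A_nt = 404.2 kN → 303 kN.
Block shear governs: 303 kN.

303 kN (block shear governs)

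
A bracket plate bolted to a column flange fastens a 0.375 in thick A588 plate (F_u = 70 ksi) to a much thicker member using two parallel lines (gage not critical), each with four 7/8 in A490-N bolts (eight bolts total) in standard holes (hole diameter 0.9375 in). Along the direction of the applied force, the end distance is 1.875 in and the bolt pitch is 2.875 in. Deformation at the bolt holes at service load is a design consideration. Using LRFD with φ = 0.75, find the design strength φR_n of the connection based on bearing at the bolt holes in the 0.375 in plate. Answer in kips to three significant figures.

315 kips

Per bolt r_n = 1.2 l_c t F_u ≤ 2.4 d t F_u; upper limit = 2.4 × 0.875 × 0.375 × 70 = 55.13 kips.
Edge bolt: l_c = 1.875 − 0.9375/2 = 1.406 in → 1.2 × 1.406 × 0.375 × 70 = 44.3 → r_n = 44.3 kips.
Interior bolts: l_c = 2.875 − 0.9375 = 1.938 in → 1.2 × 1.938 × 0.375 × 70 = 61.03 → r_n = 55.13 kips.
R_n = 2 × 44.3 + 6 × 55.13 = 419.3 kips.
Design strength φR_n = 0.75 × 419.3 = 315 kips.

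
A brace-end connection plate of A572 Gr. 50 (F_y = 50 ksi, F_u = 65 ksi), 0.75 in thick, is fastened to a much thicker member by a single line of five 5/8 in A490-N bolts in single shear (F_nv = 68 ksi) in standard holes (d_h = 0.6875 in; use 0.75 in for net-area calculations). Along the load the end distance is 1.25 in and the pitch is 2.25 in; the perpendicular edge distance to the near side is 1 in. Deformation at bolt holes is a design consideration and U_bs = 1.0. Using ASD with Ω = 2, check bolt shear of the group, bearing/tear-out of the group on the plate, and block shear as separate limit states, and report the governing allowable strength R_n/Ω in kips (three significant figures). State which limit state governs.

Bolt shear: A_b = π·0.625²/4 = 0.3068 in²; R_n = 68 × 0.3068 × 5 × 1 = 104.3 kips → 104.3 / 2 = 52.2 kips.
Bearing: edge l_c = 0.9062, r_n = 53.02 kips; interior l_c = 1.562, r_n = 73.12 kips; R_n = 53.02 + 4·73.12 = 345.5 kips → 173 kips.
Block shear: A_gv = 7.688, A_nv = 5.156, A_nt = 0.4688 in²; R_n = min(0.6F_uA_nv, 0.6F_yA_gv) + U_bs·F_u·A_nt = 231.6 kips → 116 kips.
Bolt shear governs: 52.2 kips.

52.2 kips (bolt shear governs)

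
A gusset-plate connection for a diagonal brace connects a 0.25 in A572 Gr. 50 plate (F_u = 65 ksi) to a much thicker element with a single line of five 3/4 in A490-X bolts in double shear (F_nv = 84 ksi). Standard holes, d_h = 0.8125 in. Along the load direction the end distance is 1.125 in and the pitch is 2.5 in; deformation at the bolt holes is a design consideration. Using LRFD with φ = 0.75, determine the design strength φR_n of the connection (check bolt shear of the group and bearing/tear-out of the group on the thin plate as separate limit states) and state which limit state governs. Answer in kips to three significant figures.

98.3 kips (bearing governs)

Bolt shear: A_b = π·0.75²/4 = 0.4418 in²; R_n = 84 × 0.4418 × 5 × 2 = 371.1 kips → 0.75 × 371.1 = 278 kips.
Bearing (1.2 l_c t F_u ≤ 2.4 d t F_u): upper limit = 2.4·0.75·0.25·65 = 29.25 kips.
  Edge l_c = 1.125 − 0.8125/2 = 0.7188 → r_n = 14.02 kips; interior l_c = 2.5 − 0.8125 = 1.688 → r_n = 29.25 kips.
  R_n,bearing = 1·14.02 + 4·29.25 = 131 kips → 0.75 × 131 = 98.3 kips.
Bearing governs: 98.3 kips.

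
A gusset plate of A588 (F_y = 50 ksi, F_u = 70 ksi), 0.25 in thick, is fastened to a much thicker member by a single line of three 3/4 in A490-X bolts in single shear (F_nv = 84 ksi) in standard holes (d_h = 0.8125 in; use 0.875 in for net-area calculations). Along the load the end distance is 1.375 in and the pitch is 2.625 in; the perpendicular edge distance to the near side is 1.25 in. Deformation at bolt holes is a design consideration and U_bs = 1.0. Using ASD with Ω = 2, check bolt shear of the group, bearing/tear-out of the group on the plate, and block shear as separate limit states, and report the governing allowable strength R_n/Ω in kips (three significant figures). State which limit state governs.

30.4 kips (block shear governs)

Bolt shear: A_b = π·0.75²/4 = 0.4418 in²; R_n = 84 × 0.4418 × 3 × 1 = 111.3 kips → 111.3 / 2 = 55.7 kips.
Bearing: edge l_c = 0.9688, r_n = 20.34 kips; interior l_c = 1.812, r_n = 31.5 kips; R_n = 20.34 + 2·31.5 = 83.34 kips → 41.7 kips.
Block shear: A_gv = 1.656, A_nv = 1.109, A_nt = 0.2031 in²; R_n = min(0.6F_uA_nv, 0.6F_yA_gv) + U_bs·F_u·A_nt = 60.81 kips → 30.4 kips.
Block shear governs: 30.4 kips.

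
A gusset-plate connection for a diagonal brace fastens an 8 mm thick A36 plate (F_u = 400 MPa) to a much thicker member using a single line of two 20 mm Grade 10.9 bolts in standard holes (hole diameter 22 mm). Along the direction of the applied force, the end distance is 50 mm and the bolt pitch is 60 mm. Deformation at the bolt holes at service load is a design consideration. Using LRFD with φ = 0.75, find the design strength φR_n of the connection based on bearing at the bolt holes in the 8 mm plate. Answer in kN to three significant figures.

Per bolt r_n = 1.2 l_c t F_u ≤ 2.4 d t F_u; upper limit = 2.4 × 20 × 8 × 400 / 1000 = 153.6 kN.
Edge bolt: l_c = 50 − 22/2 = 39 mm → 1.2 × 39 × 8 × 400 / 1000 = 149.8 → r_n = 149.8 kN.
Interior bolts: l_c = 60 − 22 = 38 mm → 1.2 × 38 × 8 × 400 / 1000 = 145.9 → r_n = 145.9 kN.
R_n = 1 × 149.8 + 1 × 145.9 = 295.7 kN.
Design strength φR_n = 0.75 × 295.7 = 222 kN.

222 kN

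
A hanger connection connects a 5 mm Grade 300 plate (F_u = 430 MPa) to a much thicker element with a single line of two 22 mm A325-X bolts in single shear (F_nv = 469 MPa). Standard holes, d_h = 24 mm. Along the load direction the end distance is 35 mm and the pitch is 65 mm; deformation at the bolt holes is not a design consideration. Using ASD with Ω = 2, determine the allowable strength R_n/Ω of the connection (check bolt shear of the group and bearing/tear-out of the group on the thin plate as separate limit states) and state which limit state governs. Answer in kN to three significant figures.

Bolt shear: A_b = π·22²/4 = 380.1 mm²; R_n = 469 × 380.1 × 2 × 1 / 1000 = 356.6 kN → 356.6 / 2 = 178 kN.
Bearing (1.5 l_c t F_u ≤ 3.0 d t F_u): upper limit = 3.0·22·5·430 / 1000 = 141.9 kN.
  Edge l_c = 35 − 24/2 = 23 → r_n = 74.17 kN; interior l_c = 65 − 24 = 41 → r_n = 132.2 kN.
  R_n,bearing = 1·74.17 + 1·132.2 = 206.4 kN → 206.4 / 2 = 103 kN.
Bearing governs: 103 kN.

103 kN (bearing governs)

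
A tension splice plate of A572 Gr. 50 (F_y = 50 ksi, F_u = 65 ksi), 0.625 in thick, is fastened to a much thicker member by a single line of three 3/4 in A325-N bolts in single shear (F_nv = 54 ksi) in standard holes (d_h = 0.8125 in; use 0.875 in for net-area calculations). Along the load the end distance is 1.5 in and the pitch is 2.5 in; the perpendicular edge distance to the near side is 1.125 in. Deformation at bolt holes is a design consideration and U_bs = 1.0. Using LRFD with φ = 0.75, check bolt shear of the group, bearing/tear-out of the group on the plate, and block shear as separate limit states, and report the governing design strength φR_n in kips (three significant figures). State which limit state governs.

Bolt shear: A_b = π·0.75²/4 = 0.4418 in²; R_n = 54 × 0.4418 × 3 × 1 = 71.57 kips → 0.75 × 71.57 = 53.7 kips.
Bearing: edge l_c = 1.094, r_n = 53.32 kips; interior l_c = 1.688, r_n = 73.12 kips; R_n = 53.32 + 2·73.12 = 199.6 kips → 150 kips.
Block shear: A_gv = 4.062, A_nv = 2.695, A_nt = 0.4297 in²; R_n = min(0.6F_uA_nv, 0.6F_yA_gv) + U_bs·F_u·A_nt = 133 kips → 99.8 kips.
Bolt shear governs: 53.7 kips.

53.7 kips (bolt shear governs)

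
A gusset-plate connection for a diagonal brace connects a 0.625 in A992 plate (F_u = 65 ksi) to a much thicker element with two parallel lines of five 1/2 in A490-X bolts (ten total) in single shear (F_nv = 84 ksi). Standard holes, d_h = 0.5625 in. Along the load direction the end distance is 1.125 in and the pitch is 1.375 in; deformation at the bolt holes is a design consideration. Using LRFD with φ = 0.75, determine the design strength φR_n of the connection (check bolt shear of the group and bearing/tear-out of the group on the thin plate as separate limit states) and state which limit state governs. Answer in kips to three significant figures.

124 kips (bolt shear governs)

Bolt shear: A_b = π·0.5²/4 = 0.1963 in²; R_n = 84 × 0.1963 × 10 × 1 = 164.9 kips → 0.75 × 164.9 = 124 kips.
Bearing (1.2 l_c t F_u ≤ 2.4 d t F_u): upper limit = 2.4·0.5·0.625·65 = 48.75 kips.
  Edge l_c = 1.125 − 0.5625/2 = 0.8438 → r_n = 41.13 kips; interior l_c = 1.375 − 0.5625 = 0.8125 → r_n = 39.61 kips.
  R_n,bearing = 2·41.13 + 8·39.61 = 399.1 kips → 0.75 × 399.1 = 299 kips.
Bolt shear governs: 124 kips.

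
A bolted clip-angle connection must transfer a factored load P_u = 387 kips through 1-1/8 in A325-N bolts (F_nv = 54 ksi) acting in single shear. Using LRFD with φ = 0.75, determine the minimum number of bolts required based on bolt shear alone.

A_b = π·1.125²/4 = 0.994 in².
Per-bolt design strength φR_n = 0.75 × 54 × 0.994 × 1 = 40.26 kips.
n ≥ 387 / 40.26 = 9.613 → use 10 bolts.

10 bolts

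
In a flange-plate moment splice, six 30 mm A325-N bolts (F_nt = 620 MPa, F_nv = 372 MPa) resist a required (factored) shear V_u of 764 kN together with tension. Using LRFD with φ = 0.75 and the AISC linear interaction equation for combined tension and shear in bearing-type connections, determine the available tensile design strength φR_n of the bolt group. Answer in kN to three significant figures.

A_b = π·30²/4 = 706.9 mm²; f_rv = 764 × 1000 / (6 × 706.9) = 180.1 MPa.
F'_nt = 1.3 F_nt − (F_nt / φF_nv) f_rv = 1.3·620 − (620/(0.75·372))·180.1 = 405.7 MPa, capped at F_nt → F'_nt = 405.7 MPa.
R_n = F'_nt · A_b · n = 405.7 × 706.9 × 6 / 1000 = 1721 kN.
Design strength φR_n = 0.75 × 1721 = 1290 kN.

1290 kN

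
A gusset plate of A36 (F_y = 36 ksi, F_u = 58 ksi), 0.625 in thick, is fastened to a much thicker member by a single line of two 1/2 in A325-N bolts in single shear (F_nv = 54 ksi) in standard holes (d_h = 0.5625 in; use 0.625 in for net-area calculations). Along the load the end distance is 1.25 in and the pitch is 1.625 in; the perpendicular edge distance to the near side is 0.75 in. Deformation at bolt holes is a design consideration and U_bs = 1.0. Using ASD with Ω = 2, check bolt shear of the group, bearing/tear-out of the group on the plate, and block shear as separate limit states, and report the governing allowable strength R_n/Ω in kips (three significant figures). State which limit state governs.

10.6 kips (bolt shear governs)

Bolt shear: A_b = π·0.5²/4 = 0.1963 in²; R_n = 54 × 0.1963 × 2 × 1 = 21.21 kips → 21.21 / 2 = 10.6 kips.
Bearing: edge l_c = 0.9688, r_n = 42.14 kips; interior l_c = 1.062, r_n = 43.5 kips; R_n = 42.14 + 1·43.5 = 85.64 kips → 42.8 kips.
Block shear: A_gv = 1.797, A_nv = 1.211, A_nt = 0.2734 in²; R_n = min(0.6F_uA_nv, 0.6F_yA_gv) + U_bs·F_u·A_nt = 54.67 kips → 27.3 kips.
Bolt shear governs: 10.6 kips.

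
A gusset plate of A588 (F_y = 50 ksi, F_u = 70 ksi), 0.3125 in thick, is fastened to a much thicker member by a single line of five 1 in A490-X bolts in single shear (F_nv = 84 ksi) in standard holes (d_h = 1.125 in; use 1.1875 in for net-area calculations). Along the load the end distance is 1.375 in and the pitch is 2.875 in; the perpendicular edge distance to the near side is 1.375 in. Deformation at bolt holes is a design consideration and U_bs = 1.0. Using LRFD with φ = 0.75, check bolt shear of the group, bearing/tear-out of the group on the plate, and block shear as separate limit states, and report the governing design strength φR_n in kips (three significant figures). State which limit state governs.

87 kips (block shear governs)

Bolt shear: A_b = π·1²/4 = 0.7854 in²; R_n = 84 × 0.7854 × 5 × 1 = 329.9 kips → 0.75 × 329.9 = 247 kips.
Bearing: edge l_c = 0.8125, r_n = 21.33 kips; interior l_c = 1.75, r_n = 45.94 kips; R_n = 21.33 + 4·45.94 = 205.1 kips → 154 kips.
Block shear: A_gv = 4.023, A_nv = 2.354, A_nt = 0.2441 in²; R_n = min(0.6F_uA_nv, 0.6F_yA_gv) + U_bs·F_u·A_nt = 115.9 kips → 87 kips.
Block shear governs: 87 kips.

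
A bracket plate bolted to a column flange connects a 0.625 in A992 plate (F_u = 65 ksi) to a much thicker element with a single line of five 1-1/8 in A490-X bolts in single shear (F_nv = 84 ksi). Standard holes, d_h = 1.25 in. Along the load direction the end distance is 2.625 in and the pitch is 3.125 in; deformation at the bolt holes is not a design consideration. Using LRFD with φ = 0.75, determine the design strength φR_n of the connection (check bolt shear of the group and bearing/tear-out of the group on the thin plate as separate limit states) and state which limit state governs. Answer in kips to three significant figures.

Bolt shear: A_b = π·1.125²/4 = 0.994 in²; R_n = 84 × 0.994 × 5 × 1 = 417.5 kips → 0.75 × 417.5 = 313 kips.
Bearing (1.5 l_c t F_u ≤ 3.0 d t F_u): upper limit = 3.0·1.125·0.625·65 = 137.1 kips.
  Edge l_c = 2.625 − 1.25/2 = 2 → r_n = 121.9 kips; interior l_c = 3.125 − 1.25 = 1.875 → r_n = 114.3 kips.
  R_n,bearing = 1·121.9 + 4·114.3 = 578.9 kips → 0.75 × 578.9 = 434 kips.
Bolt shear governs: 313 kips.

313 kips (bolt shear governs)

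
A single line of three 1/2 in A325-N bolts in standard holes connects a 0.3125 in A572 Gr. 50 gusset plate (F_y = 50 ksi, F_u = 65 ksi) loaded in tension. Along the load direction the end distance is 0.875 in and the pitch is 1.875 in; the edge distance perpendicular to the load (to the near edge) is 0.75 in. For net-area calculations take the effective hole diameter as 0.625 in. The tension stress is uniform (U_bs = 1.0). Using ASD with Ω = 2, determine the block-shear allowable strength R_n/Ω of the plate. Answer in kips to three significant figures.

Shear plane L_v = 0.875 + 2·1.875 = 4.625 in; A_gv = 4.625 × 0.3125 = 1.445 in².
A_nv = (4.625 − 2.5·0.625) × 0.3125 = 0.957 in².
A_nt = (0.75 − 0.5·0.625) × 0.3125 = 0.1367 in².
0.6 F_u A_nv = 37.32 kips; 0.6 F_y A_gv = 43.36 kips → shear rupture governs the shear term.
R_n = 37.32 + 1.0 × 65 × 0.1367 = 46.21 kips.
Allowable strength R_n/Ω = 46.21 / 2 = 23.1 kips.

23.1 kips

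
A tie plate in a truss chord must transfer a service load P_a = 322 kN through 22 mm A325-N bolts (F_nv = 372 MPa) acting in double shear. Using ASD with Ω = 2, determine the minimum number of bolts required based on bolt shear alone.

3 bolts

A_b = π·22²/4 = 380.1 mm².
Per-bolt allowable strength R_n/Ω = 372 × 380.1 × 2 / 1000 / 2 = 141.4 kN.
n ≥ 322 / 141.4 = 2.277 → use 3 bolts.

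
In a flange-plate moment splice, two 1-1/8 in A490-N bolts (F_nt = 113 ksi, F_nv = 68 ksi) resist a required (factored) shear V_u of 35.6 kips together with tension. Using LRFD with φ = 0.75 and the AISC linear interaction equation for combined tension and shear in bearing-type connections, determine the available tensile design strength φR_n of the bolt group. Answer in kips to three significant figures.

A_b = π·1.125²/4 = 0.994 in²; f_rv = 35.6 / (2 × 0.994) = 17.91 ksi.
F'_nt = 1.3 F_nt − (F_nt / φF_nv) f_rv = 1.3·113 − (113/(0.75·68))·17.91 = 107.2 ksi, capped at F_nt → F'_nt = 107.2 ksi.
R_n = F'_nt · A_b · n = 107.2 × 0.994 × 2 = 213.2 kips.
Design strength φR_n = 0.75 × 213.2 = 160 kips.

160 kips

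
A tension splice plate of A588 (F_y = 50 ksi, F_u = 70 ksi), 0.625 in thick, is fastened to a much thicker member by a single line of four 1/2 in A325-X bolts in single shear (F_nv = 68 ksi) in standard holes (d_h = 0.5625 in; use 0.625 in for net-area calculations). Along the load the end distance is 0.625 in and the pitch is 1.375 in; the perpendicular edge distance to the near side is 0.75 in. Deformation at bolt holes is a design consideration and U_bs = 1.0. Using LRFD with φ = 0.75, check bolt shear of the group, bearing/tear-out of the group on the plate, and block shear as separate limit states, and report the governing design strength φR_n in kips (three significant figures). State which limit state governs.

40.1 kips (bolt shear governs)

Bolt shear: A_b = π·0.5²/4 = 0.1963 in²; R_n = 68 × 0.1963 × 4 × 1 = 53.41 kips → 0.75 × 53.41 = 40.1 kips.
Bearing: edge l_c = 0.3438, r_n = 18.05 kips; interior l_c = 0.8125, r_n = 42.66 kips; R_n = 18.05 + 3·42.66 = 146 kips → 110 kips.
Block shear: A_gv = 2.969, A_nv = 1.602, A_nt = 0.2734 in²; R_n = min(0.6F_uA_nv, 0.6F_yA_gv) + U_bs·F_u·A_nt = 86.41 kips → 64.8 kips.
Bolt shear governs: 40.1 kips.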